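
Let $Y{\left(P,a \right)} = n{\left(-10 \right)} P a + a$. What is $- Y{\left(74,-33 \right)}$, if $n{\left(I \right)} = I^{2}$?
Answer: $244233$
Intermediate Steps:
$Y{\left(P,a \right)} = a + 100 P a$ ($Y{\left(P,a \right)} = \left(-10\right)^{2} P a + a = 100 P a + a = a + 100 P a$)
$- Y{\left(74,-33 \right)} = - \left(-33\right) \left(1 + 100 \cdot 74\right) = - \left(-33\right) \left(1 + 7400\right) = - \left(-33\right) 7401 = \left(-1\right) \left(-244233\right) = 244233$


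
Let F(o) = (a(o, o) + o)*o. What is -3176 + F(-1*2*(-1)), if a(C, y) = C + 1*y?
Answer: -3164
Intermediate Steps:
a(C, y) = C + y
F(o) = 3*o**2 (F(o) = ((o + o) + o)*o = (2*o + o)*o = (3*o)*o = 3*o**2)
-3176 + F(-1*2*(-1)) = -3176 + 3*(-1*2*(-1))**2 = -3176 + 3*(-2*(-1))**2 = -3176 + 3*2**2 = -3176 + 3*4 = -3176 + 12 = -3164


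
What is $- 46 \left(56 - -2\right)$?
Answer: $-2668$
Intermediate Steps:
$- 46 \left(56 - -2\right) = - 46 \left(56 + \left(-2 + 4\right)\right) = - 46 \left(56 + 2\right) = \left(-46\right) 58 = -2668$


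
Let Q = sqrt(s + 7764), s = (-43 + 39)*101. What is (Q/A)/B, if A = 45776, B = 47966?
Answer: sqrt(115)/274461452 ≈ 3.9072e-8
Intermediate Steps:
s = -404 (s = -4*101 = -404)
Q = 8*sqrt(115) (Q = sqrt(-404 + 7764) = sqrt(7360) = 8*sqrt(115) ≈ 85.790)
(Q/A)/B = ((8*sqrt(115))/45776)/47966 = ((8*sqrt(115))*(1/45776))*(1/47966) = (sqrt(115)/5722)*(1/47966) = sqrt(115)/274461452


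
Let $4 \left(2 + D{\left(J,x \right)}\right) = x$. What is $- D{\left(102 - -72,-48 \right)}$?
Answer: $14$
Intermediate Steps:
$D{\left(J,x \right)} = -2 + \frac{x}{4}$
$- D{\left(102 - -72,-48 \right)} = - (-2 + \frac{1}{4} \left(-48\right)) = - (-2 - 12) = \left(-1\right) \left(-14\right) = 14$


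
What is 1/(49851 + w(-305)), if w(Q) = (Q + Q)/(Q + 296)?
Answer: 9/449269 ≈ 2.0033e-5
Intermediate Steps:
w(Q) = 2*Q/(296 + Q) (w(Q) = (2*Q)/(296 + Q) = 2*Q/(296 + Q))
1/(49851 + w(-305)) = 1/(49851 + 2*(-305)/(296 - 305)) = 1/(49851 + 2*(-305)/(-9)) = 1/(49851 + 2*(-305)*(-⅑)) = 1/(49851 + 610/9) = 1/(449269/9) = 9/449269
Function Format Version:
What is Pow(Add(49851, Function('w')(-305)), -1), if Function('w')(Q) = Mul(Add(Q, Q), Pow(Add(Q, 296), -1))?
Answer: Rational(9, 449269) ≈ 2.0033e-5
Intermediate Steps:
Function('w')(Q) = Mul(2, Q, Pow(Add(296, Q), -1)) (Function('w')(Q) = Mul(Mul(2, Q), Pow(Add(296, Q), -1)) = Mul(2, Q, Pow(Add(296, Q), -1)))
Pow(Add(49851, Function('w')(-305)), -1) = Pow(Add(49851, Mul(2, -305, Pow(Add(296, -305), -1))), -1) = Pow(Add(49851, Mul(2, -305, Pow(-9, -1))), -1) = Pow(Add(49851, Mul(2, -305, Rational(-1, 9))), -1) = Pow(Add(49851, Rational(610, 9)), -1) = Pow(Rational(449269, 9), -1) = Rational(9, 449269)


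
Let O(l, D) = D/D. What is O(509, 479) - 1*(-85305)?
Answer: 85306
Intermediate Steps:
O(l, D) = 1
O(509, 479) - 1*(-85305) = 1 - 1*(-85305) = 1 + 85305 = 85306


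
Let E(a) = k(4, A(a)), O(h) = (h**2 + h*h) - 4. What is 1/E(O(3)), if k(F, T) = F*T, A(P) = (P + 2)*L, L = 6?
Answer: 1/384 ≈ 0.0026042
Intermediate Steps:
A(P) = 12 + 6*P (A(P) = (P + 2)*6 = (2 + P)*6 = 12 + 6*P)
O(h) = -4 + 2*h**2 (O(h) = (h**2 + h**2) - 4 = 2*h**2 - 4 = -4 + 2*h**2)
E(a) = 48 + 24*a (E(a) = 4*(12 + 6*a) = 48 + 24*a)
1/E(O(3)) = 1/(48 + 24*(-4 + 2*3**2)) = 1/(48 + 24*(-4 + 2*9)) = 1/(48 + 24*(-4 + 18)) = 1/(48 + 24*14) = 1/(48 + 336) = 1/384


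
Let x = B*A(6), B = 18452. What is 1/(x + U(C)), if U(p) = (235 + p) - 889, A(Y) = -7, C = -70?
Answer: -1/129888 ≈ -7.6989e-6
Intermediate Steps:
x = -129164 (x = 18452*(-7) = -129164)
U(p) = -654 + p
1/(x + U(C)) = 1/(-129164 + (-654 - 70)) = 1/(-129164 - 724) = 1/(-129888) = -1/129888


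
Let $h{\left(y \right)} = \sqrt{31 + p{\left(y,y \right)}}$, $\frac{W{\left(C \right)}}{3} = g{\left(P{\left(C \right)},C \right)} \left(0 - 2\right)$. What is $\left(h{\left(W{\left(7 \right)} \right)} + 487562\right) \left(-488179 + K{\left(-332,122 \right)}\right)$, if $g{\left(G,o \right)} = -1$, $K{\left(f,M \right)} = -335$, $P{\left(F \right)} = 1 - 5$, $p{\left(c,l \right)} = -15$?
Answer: $-238182816924$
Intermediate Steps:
$P{\left(F \right)} = -4$
$W{\left(C \right)} = 6$ ($W{\left(C \right)} = 3 \left(- (0 - 2)\right) = 3 \left(\left(-1\right) \left(-2\right)\right) = 3 \cdot 2 = 6$)
$h{\left(y \right)} = 4$ ($h{\left(y \right)} = \sqrt{31 - 15} = \sqrt{16} = 4$)
$\left(h{\left(W{\left(7 \right)} \right)} + 487562\right) \left(-488179 + K{\left(-332,122 \right)}\right) = \left(4 + 487562\right) \left(-488179 - 335\right) = 487566 \left(-488514\right) = -238182816924$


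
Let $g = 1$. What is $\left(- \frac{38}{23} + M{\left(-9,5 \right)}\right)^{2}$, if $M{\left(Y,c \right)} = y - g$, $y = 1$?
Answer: $\frac{1444}{529} \approx 2.7297$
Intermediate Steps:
$M{\left(Y,c \right)} = 0$ ($M{\left(Y,c \right)} = 1 - 1 = 0$)
$\left(- \frac{38}{23} + M{\left(-9,5 \right)}\right)^{2} = \left(- \frac{38}{23} + 0\right)^{2} = \left(- \frac{38}{23}\right)^{2} = \frac{1444}{529}$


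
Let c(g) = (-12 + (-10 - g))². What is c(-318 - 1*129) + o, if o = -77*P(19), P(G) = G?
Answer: 179162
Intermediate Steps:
c(g) = (-22 - g)²
o = -1463 (o = -77*19 = -1463)
c(-318 - 1*129) + o = (22 + (-318 - 1*129))² - 1463 = (22 + (-318 - 129))² - 1463 = (22 - 447)² - 1463 = (-425)² - 1463 = 180625 - 1463 = 179162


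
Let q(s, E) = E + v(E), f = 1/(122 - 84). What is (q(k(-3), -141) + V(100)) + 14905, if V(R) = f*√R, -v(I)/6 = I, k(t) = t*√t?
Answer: 296595/19 ≈ 15610.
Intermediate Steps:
k(t) = t^(3/2)
v(I) = -6*I
f = 1/38 ≈ 0.026316
V(R) = √R/38
q(s, E) = -5*E (q(s, E) = E - 6*E = -5*E)
(q(k(-3), -141) + V(100)) + 14905 = (-5*(-141) + √100/38) + 14905 = (705 + (1/38)*10) + 14905 = (705 + 5/19) + 14905 = 13400/19 + 14905 = 296595/19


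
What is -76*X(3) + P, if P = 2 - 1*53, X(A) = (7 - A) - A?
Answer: -127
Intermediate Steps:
X(A) = 7 - 2*A
P = -51 (P = 2 - 53 = -51)
-76*X(3) + P = -76*(7 - 2*3) - 51 = -76*(7 - 6) - 51 = -76*1 - 51 = -76 - 51 = -127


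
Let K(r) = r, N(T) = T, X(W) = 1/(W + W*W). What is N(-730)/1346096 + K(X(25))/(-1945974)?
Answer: -115420751137/212831760172200 ≈ -0.00054231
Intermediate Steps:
X(W) = 1/(W + W**2)
N(-730)/1346096 + K(X(25))/(-1945974) = -730/1346096 + (1/(25*(1 + 25)))/(-1945974) = -730*1/1346096 + ((1/25)/26)*(-1/1945974) = -365/673048 + ((1/25)*(1/26))*(-1/1945974) = -365/673048 + (1/650)*(-1/1945974) = -365/673048 - 1/1264883100 = -115420751137/212831760172200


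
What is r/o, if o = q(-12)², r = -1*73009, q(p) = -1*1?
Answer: -73009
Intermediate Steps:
q(p) = -1
r = -73009
o = 1 (o = (-1)² = 1)
r/o = -73009/1 = -73009*1 = -73009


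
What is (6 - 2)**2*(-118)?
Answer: -1888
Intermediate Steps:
(6 - 2)**2*(-118) = 4**2*(-118) = 16*(-118) = -1888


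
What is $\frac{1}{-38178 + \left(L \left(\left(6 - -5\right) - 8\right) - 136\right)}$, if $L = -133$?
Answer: $- \frac{1}{38713} \approx -2.5831 \cdot 10^{-5}$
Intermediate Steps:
$\frac{1}{-38178 + \left(L \left(\left(6 - -5\right) - 8\right) - 136\right)} = \frac{1}{-38178 - \left(136 + 133 \left(\left(6 - -5\right) - 8\right)\right)} = \frac{1}{-38178 - \left(136 + 133 \left(\left(6 + 5\right) - 8\right)\right)} = \frac{1}{-38178 - \left(136 + 133 \left(11 - 8\right)\right)} = \frac{1}{-38178 - 535} = \frac{1}{-38713} = - \frac{1}{38713}$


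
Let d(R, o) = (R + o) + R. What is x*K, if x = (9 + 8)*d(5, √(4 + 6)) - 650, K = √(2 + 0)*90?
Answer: -43200*√2 + 3060*√5 ≈ -54252.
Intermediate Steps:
d(R, o) = o + 2*R
K = 90*√2 (K = √2*90 = 90*√2 ≈ 127.28)
x = -480 + 17*√10 (x = (9 + 8)*(√(4 + 6) + 2*5) - 650 = 17*(√10 + 10) - 650 = 17*(10 + √10) - 650 = (170 + 17*√10) - 650 = -480 + 17*√10 ≈ -426.24)
x*K = (-480 + 17*√10)*(90*√2) = 90*√2*(-480 + 17*√10)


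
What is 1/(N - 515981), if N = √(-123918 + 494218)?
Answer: -515981/266236022061 - 230*√7/266236022061 ≈ -1.9403e-6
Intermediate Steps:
N = 230*√7 (N = √370300 = 230*√7 ≈ 608.52)
1/(N - 515981) = 1/(230*√7 - 515981) = 1/(-515981 + 230*√7)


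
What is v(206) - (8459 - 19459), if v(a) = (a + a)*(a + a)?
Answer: 180744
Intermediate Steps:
v(a) = 4*a**2 (v(a) = (2*a)*(2*a) = 4*a**2)
v(206) - (8459 - 19459) = 4*206**2 - (8459 - 19459) = 4*42436 - 1*(-11000) = 169744 + 11000 = 180744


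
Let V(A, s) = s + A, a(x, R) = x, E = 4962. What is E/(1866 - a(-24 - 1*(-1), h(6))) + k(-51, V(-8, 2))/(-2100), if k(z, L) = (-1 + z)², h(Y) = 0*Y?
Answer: 1328086/991725 ≈ 1.3392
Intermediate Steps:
h(Y) = 0
V(A, s) = A + s
E/(1866 - a(-24 - 1*(-1), h(6))) + k(-51, V(-8, 2))/(-2100) = 4962/(1866 - (-24 - 1*(-1))) + (-1 - 51)²/(-2100) = 4962/(1866 - (-24 + 1)) + (-52)²*(-1/2100) = 4962/(1866 - 1*(-23)) + 2704*(-1/2100) = 4962/(1866 + 23) - 676/525 = 4962/1889 - 676/525 = 1328086/991725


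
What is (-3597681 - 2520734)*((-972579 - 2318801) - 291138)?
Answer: 21919331868970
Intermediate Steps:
(-3597681 - 2520734)*((-972579 - 2318801) - 291138) = -6118415*(-3291380 - 291138) = -6118415*(-3582518) = 21919331868970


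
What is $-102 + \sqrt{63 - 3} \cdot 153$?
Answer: $-102 + 306 \sqrt{15} \approx 1083.1$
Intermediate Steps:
$-102 + \sqrt{63 - 3} \cdot 153 = -102 + \sqrt{60} \cdot 153 = -102 + 2 \sqrt{15} \cdot 153 = -102 + 306 \sqrt{15}$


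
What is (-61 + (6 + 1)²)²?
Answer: 144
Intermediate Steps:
(-61 + (6 + 1)²)² = (-61 + 7²)² = (-61 + 49)² = (-12)² = 144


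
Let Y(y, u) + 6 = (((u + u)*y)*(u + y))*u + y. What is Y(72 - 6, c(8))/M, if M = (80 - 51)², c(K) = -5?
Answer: 201360/841 ≈ 239.43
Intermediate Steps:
M = 841 (M = 29² = 841)
Y(y, u) = -6 + y + 2*y*u²*(u + y) (Y(y, u) = -6 + ((((u + u)*y)*(u + y))*u + y) = -6 + ((((2*u)*y)*(u + y))*u + y) = -6 + (((2*u*y)*(u + y))*u + y) = -6 + ((2*u*y*(u + y))*u + y) = -6 + (2*y*u²*(u + y) + y) = -6 + (y + 2*y*u²*(u + y)) = -6 + y + 2*y*u²*(u + y))
Y(72 - 6, c(8))/M = (-6 + (72 - 6) + 2*(72 - 6)*(-5)³ + 2*(-5)²*(72 - 6)²)/841 = (-6 + 66 + 2*66*(-125) + 2*25*66²)*(1/841) = (-6 + 66 - 16500 + 2*25*4356)*(1/841) = (-6 + 66 - 16500 + 217800)*(1/841) = 201360*(1/841) = 201360/841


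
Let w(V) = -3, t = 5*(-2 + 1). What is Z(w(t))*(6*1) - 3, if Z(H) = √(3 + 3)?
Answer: -3 + 6*√6 ≈ 11.697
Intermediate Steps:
t = -5 (t = 5*(-1) = -5)
Z(H) = √6
Z(w(t))*(6*1) - 3 = √6*(6*1) - 3 = √6*6 - 3 = 6*√6 - 3 = -3 + 6*√6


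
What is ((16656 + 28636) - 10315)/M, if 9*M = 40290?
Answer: 104931/13430 ≈ 7.8132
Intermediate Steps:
M = 13430/3 (M = (1/9)*40290 = 13430/3 ≈ 4476.7)
((16656 + 28636) - 10315)/M = ((16656 + 28636) - 10315)/(13430/3) = (45292 - 10315)*(3/13430) = 34977*(3/13430) = 104931/13430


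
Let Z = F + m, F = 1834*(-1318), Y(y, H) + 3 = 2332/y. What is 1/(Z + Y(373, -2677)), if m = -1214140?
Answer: -373/1354493083 ≈ -2.7538e-7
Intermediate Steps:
Y(y, H) = -3 + 2332/y
F = -2417212
Z = -3631352 (Z = -2417212 - 1214140 = -3631352)
1/(Z + Y(373, -2677)) = 1/(-3631352 + (-3 + 2332/373)) = 1/(-3631352 + 1213/373) = 1/(-1354493083/373) = -373/1354493083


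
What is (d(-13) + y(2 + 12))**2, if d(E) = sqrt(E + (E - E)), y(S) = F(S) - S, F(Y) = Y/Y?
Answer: (13 - I*sqrt(13))**2 ≈ 156.0 - 93.744*I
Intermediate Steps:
F(Y) = 1
y(S) = 1 - S
d(E) = sqrt(E) (d(E) = sqrt(E + 0) = sqrt(E))
(d(-13) + y(2 + 12))**2 = (sqrt(-13) + (1 - (2 + 12)))**2 = (I*sqrt(13) + (1 - 1*14))**2 = (I*sqrt(13) + (1 - 14))**2 = (I*sqrt(13) - 13)**2 = (-13 + I*sqrt(13))**2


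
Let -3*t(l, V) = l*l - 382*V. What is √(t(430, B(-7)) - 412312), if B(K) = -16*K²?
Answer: 2*I*√1290993/3 ≈ 757.48*I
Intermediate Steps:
t(l, V) = -l²/3 + 382*V/3 (t(l, V) = -(l*l - 382*V)/3 = -(l² - 382*V)/3 = -l²/3 + 382*V/3)
√(t(430, B(-7)) - 412312) = √((-⅓*430² + 382*(-16*(-7)²)/3) - 412312) = √((-⅓*184900 + 382*(-16*49)/3) - 412312) = √((-184900/3 + (382/3)*(-784)) - 412312) = √((-184900/3 - 299488/3) - 412312) = √(-484388/3 - 412312) = √(-1721324/3) = 2*I*√1290993/3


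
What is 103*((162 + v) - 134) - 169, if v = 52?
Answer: 8071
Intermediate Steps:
103*((162 + v) - 134) - 169 = 103*((162 + 52) - 134) - 169 = 103*(214 - 134) - 169 = 103*80 - 169 = 8240 - 169 = 8071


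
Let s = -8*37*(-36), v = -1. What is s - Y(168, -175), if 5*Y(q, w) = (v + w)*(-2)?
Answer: 52928/5 ≈ 10586.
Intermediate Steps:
Y(q, w) = ⅖ - 2*w/5 (Y(q, w) = ((-1 + w)*(-2))/5 = (2 - 2*w)/5 = ⅖ - 2*w/5)
s = 10656 (s = -296*(-36) = 10656)
s - Y(168, -175) = 10656 - (⅖ - ⅖*(-175)) = 10656 - (⅖ + 70) = 10656 - 1*352/5 = 10656 - 352/5 = 52928/5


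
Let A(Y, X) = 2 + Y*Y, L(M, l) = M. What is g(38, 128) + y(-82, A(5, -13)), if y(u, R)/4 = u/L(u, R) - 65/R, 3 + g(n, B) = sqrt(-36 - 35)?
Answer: -233/27 + I*sqrt(71) ≈ -8.6296 + 8.4261*I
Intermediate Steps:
g(n, B) = -3 + I*sqrt(71) (g(n, B) = -3 + sqrt(-36 - 35) = -3 + sqrt(-71) = -3 + I*sqrt(71))
A(Y, X) = 2 + Y**2
y(u, R) = 4 - 260/R (y(u, R) = 4*(u/u - 65/R) = 4*(1 - 65/R) = 4 - 260/R)
g(38, 128) + y(-82, A(5, -13)) = (-3 + I*sqrt(71)) + (4 - 260/(2 + 5**2)) = (-3 + I*sqrt(71)) + (4 - 260/(2 + 25)) = (-3 + I*sqrt(71)) + (4 - 260/27) = (-3 + I*sqrt(71)) - 152/27 = -233/27 + I*sqrt(71)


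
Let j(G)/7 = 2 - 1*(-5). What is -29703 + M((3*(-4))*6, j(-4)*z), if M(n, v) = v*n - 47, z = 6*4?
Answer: -114422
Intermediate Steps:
j(G) = 49 (j(G) = 7*(2 - 1*(-5)) = 7*(2 + 5) = 7*7 = 49)
z = 24
M(n, v) = -47 + n*v (M(n, v) = n*v - 47 = -47 + n*v)
-29703 + M((3*(-4))*6, j(-4)*z) = -29703 + (-47 + ((3*(-4))*6)*(49*24)) = -29703 + (-47 - 12*6*1176) = -29703 + (-47 - 72*1176) = -29703 + (-47 - 84672) = -29703 - 84719 = -114422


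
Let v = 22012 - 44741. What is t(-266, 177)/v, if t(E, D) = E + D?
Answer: 89/22729 ≈ 0.0039157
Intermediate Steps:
v = -22729
t(E, D) = D + E
t(-266, 177)/v = (177 - 266)/(-22729) = -89*(-1/22729) = 89/22729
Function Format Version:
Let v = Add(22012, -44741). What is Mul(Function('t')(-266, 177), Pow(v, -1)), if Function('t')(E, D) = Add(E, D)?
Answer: Rational(89, 22729) ≈ 0.0039157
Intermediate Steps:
v = -22729
Function('t')(E, D) = Add(D, E)
Mul(Function('t')(-266, 177), Pow(v, -1)) = Mul(Add(177, -266), Pow(-22729, -1)) = Mul(-89, Rational(-1, 22729)) = Rational(89, 22729)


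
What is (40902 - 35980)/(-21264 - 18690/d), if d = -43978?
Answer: -108229858/467564751 ≈ -0.23148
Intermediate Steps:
(40902 - 35980)/(-21264 - 18690/d) = (40902 - 35980)/(-21264 - 18690/(-43978)) = 4922/(-21264 - 18690*(-1/43978)) = 4922/(-21264 + 9345/21989) = 4922/(-467564751/21989) = 4922*(-21989/467564751) = -108229858/467564751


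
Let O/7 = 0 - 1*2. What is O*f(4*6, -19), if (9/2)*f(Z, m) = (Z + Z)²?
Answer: -7168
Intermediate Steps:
f(Z, m) = 8*Z²/9 (f(Z, m) = 2*(Z + Z)²/9 = 2*(2*Z)²/9 = 2*(4*Z²)/9 = 8*Z²/9)
O = -14 (O = 7*(0 - 1*2) = 7*(0 - 2) = 7*(-2) = -14)
O*f(4*6, -19) = -112*(4*6)²/9 = -112*24²/9 = -112*576/9 = -14*512 = -7168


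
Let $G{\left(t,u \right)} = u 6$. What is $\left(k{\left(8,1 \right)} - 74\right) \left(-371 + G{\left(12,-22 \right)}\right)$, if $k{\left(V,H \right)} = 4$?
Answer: $35210$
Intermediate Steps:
$G{\left(t,u \right)} = 6 u$
$\left(k{\left(8,1 \right)} - 74\right) \left(-371 + G{\left(12,-22 \right)}\right) = \left(4 - 74\right) \left(-371 + 6 \left(-22\right)\right) = \left(4 - 74\right) \left(-371 - 132\right) = \left(-70\right) \left(-503\right) = 35210$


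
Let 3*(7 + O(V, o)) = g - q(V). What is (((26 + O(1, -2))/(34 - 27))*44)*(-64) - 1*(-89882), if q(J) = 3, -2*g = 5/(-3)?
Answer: 742762/9 ≈ 82529.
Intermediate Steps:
g = ⅚ (g = -5/(2*(-3)) = -5*(-1)/(2*3) = -½*(-5/3) = ⅚ ≈ 0.83333)
O(V, o) = -139/18 (O(V, o) = -7 + (⅚ - 1*3)/3 = -7 + (⅚ - 3)/3 = -7 + (⅓)*(-13/6) = -7 - 13/18 = -139/18)
(((26 + O(1, -2))/(34 - 27))*44)*(-64) - 1*(-89882) = (((26 - 139/18)/(34 - 27))*44)*(-64) - 1*(-89882) = (((329/18)/7)*44)*(-64) + 89882 = (((329/18)*(⅐))*44)*(-64) + 89882 = ((47/18)*44)*(-64) + 89882 = (1034/9)*(-64) + 89882 = -66176/9 + 89882 = 742762/9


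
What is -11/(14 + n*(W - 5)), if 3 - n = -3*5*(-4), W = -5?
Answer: -11/584 ≈ -0.018836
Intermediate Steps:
n = -57 (n = 3 - (-3*5)*(-4) = 3 - (-15)*(-4) = 3 - 1*60 = 3 - 60 = -57)
-11/(14 + n*(W - 5)) = -11/(14 - 57*(-5 - 5)) = -11/(14 - 57*(-10)) = -11/(14 + 570) = -11/584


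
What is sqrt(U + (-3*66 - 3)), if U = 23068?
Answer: sqrt(22867) ≈ 151.22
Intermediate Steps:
sqrt(U + (-3*66 - 3)) = sqrt(23068 + (-3*66 - 3)) = sqrt(23068 + (-198 - 3)) = sqrt(23068 - 201) = sqrt(22867)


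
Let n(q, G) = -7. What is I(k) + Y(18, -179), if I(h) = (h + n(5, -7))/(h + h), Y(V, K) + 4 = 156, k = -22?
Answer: 6717/44 ≈ 152.66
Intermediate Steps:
Y(V, K) = 152 (Y(V, K) = -4 + 156 = 152)
I(h) = (-7 + h)/(2*h) (I(h) = (h - 7)/(h + h) = (-7 + h)/((2*h)) = (-7 + h)*(1/(2*h)) = (-7 + h)/(2*h))
I(k) + Y(18, -179) = (½)*(-7 - 22)/(-22) + 152 = (½)*(-1/22)*(-29) + 152 = 29/44 + 152 = 6717/44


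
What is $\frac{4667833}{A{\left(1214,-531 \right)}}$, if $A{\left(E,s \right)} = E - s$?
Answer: $\frac{4667833}{1745} \approx 2675.0$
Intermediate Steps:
$\frac{4667833}{A{\left(1214,-531 \right)}} = \frac{4667833}{1214 - -531} = \frac{4667833}{1214 + 531} = \frac{4667833}{1745}$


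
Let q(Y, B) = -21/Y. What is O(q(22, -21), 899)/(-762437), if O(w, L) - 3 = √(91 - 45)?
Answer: -3/762437 - √46/762437 ≈ -1.2830e-5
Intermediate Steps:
O(w, L) = 3 + √46 (O(w, L) = 3 + √(91 - 45) = 3 + √46)
O(q(22, -21), 899)/(-762437) = (3 + √46)/(-762437) = (3 + √46)*(-1/762437) = -3/762437 - √46/762437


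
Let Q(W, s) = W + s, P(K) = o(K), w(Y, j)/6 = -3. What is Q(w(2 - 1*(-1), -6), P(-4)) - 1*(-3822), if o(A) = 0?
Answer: 3804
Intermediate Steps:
w(Y, j) = -18 (w(Y, j) = 6*(-3) = -18)
P(K) = 0
Q(w(2 - 1*(-1), -6), P(-4)) - 1*(-3822) = (-18 + 0) - 1*(-3822) = -18 + 3822 = 3804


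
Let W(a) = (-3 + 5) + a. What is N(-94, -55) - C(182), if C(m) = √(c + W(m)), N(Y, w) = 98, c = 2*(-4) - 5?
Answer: 98 - 3*√19 ≈ 84.923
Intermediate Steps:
c = -13 (c = -8 - 5 = -13)
W(a) = 2 + a
C(m) = √(-11 + m) (C(m) = √(-13 + (2 + m)) = √(-11 + m))
N(-94, -55) - C(182) = 98 - √(-11 + 182) = 98 - √171 = 98 - 3*√19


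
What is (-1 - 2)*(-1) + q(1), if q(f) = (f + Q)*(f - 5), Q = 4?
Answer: -17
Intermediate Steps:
q(f) = (-5 + f)*(4 + f) (q(f) = (f + 4)*(f - 5) = (4 + f)*(-5 + f) = (-5 + f)*(4 + f))
(-1 - 2)*(-1) + q(1) = (-1 - 2)*(-1) + (-20 + 1**2 - 1*1) = -3*(-1) + (-20 + 1 - 1) = 3 - 20 = -17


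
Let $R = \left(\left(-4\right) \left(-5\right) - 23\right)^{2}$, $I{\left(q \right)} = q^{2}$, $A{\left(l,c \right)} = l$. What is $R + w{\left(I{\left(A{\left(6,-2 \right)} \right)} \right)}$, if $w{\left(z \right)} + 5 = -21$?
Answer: $-17$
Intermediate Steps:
$R = 9$ ($R = \left(20 - 23\right)^{2} = \left(-3\right)^{2} = 9$)
$w{\left(z \right)} = -26$ ($w{\left(z \right)} = -5 - 21 = -26$)
$R + w{\left(I{\left(A{\left(6,-2 \right)} \right)} \right)} = 9 - 26 = -17$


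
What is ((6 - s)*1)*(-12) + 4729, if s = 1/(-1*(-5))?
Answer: 23297/5 ≈ 4659.4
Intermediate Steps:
s = ⅕ (s = 1/5 = ⅕ ≈ 0.20000)
((6 - s)*1)*(-12) + 4729 = ((6 - 1*⅕)*1)*(-12) + 4729 = ((6 - ⅕)*1)*(-12) + 4729 = ((29/5)*1)*(-12) + 4729 = (29/5)*(-12) + 4729 = -348/5 + 4729 = 23297/5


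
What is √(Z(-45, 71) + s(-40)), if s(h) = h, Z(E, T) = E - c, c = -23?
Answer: I*√62 ≈ 7.874*I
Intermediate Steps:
Z(E, T) = 23 + E (Z(E, T) = E - 1*(-23) = E + 23 = 23 + E)
√(Z(-45, 71) + s(-40)) = √((23 - 45) - 40) = √(-22 - 40) = √(-62) = I*√62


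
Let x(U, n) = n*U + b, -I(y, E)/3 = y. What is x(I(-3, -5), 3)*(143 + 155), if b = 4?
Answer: 9238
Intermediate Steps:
I(y, E) = -3*y
x(U, n) = 4 + U*n (x(U, n) = n*U + 4 = U*n + 4 = 4 + U*n)
x(I(-3, -5), 3)*(143 + 155) = (4 - 3*(-3)*3)*(143 + 155) = (4 + 9*3)*298 = (4 + 27)*298 = 31*298 = 9238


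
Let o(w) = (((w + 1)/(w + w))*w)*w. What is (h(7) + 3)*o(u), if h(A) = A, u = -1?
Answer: 0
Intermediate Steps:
o(w) = w*(½ + w/2) (o(w) = (((1 + w)/((2*w)))*w)*w = (((1 + w)*(1/(2*w)))*w)*w = (((1 + w)/(2*w))*w)*w = (½ + w/2)*w = w*(½ + w/2))
(h(7) + 3)*o(u) = (7 + 3)*((½)*(-1)*(1 - 1)) = 10*((½)*(-1)*0) = 10*0 = 0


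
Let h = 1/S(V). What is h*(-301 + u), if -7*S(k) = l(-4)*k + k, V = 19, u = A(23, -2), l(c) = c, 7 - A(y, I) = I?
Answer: -2044/57 ≈ -35.860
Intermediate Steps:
A(y, I) = 7 - I
u = 9 (u = 7 - 1*(-2) = 7 + 2 = 9)
S(k) = 3*k/7 (S(k) = -(-4*k + k)/7 = -(-3)*k/7 = 3*k/7)
h = 7/57 (h = 1/((3/7)*19) = 1/(57/7) = 7/57 ≈ 0.12281)
h*(-301 + u) = 7*(-301 + 9)/57 = (7/57)*(-292) = -2044/57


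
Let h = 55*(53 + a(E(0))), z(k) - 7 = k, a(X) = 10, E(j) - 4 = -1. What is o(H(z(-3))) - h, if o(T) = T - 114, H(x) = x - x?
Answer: -3579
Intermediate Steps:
E(j) = 3 (E(j) = 4 - 1 = 3)
z(k) = 7 + k
H(x) = 0
h = 3465 (h = 55*(53 + 10) = 55*63 = 3465)
o(T) = -114 + T
o(H(z(-3))) - h = (-114 + 0) - 1*3465 = -114 - 3465 = -3579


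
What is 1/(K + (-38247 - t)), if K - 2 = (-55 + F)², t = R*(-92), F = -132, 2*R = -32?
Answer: -1/4748 ≈ -0.00021061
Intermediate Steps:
R = -16 (R = (½)*(-32) = -16)
t = 1472 (t = -16*(-92) = 1472)
K = 34971 (K = 2 + (-55 - 132)² = 2 + (-187)² = 2 + 34969 = 34971)
1/(K + (-38247 - t)) = 1/(34971 + (-38247 - 1*1472)) = 1/(34971 + (-38247 - 1472)) = 1/(34971 - 39719) = 1/(-4748) = -1/4748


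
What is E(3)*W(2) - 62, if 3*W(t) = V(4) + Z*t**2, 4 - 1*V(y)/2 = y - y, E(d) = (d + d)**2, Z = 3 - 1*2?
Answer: 82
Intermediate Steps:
Z = 1 (Z = 3 - 2 = 1)
E(d) = 4*d**2 (E(d) = (2*d)**2 = 4*d**2)
V(y) = 8 (V(y) = 8 - 2*(y - y) = 8 - 2*0 = 8 + 0 = 8)
W(t) = 8/3 + t**2/3 (W(t) = (8 + 1*t**2)/3 = (8 + t**2)/3 = 8/3 + t**2/3)
E(3)*W(2) - 62 = (4*3**2)*(8/3 + (1/3)*2**2) - 62 = (4*9)*(8/3 + (1/3)*4) - 62 = 36*(8/3 + 4/3) - 62 = 36*4 - 62 = 144 - 62 = 82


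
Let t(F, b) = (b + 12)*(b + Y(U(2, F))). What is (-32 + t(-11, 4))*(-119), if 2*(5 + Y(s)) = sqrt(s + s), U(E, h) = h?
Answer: 5712 - 952*I*sqrt(22) ≈ 5712.0 - 4465.3*I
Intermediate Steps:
Y(s) = -5 + sqrt(2)*sqrt(s)/2 (Y(s) = -5 + sqrt(s + s)/2 = -5 + sqrt(2*s)/2 = -5 + (sqrt(2)*sqrt(s))/2 = -5 + sqrt(2)*sqrt(s)/2)
t(F, b) = (12 + b)*(-5 + b + sqrt(2)*sqrt(F)/2) (t(F, b) = (b + 12)*(b + (-5 + sqrt(2)*sqrt(F)/2)) = (12 + b)*(-5 + b + sqrt(2)*sqrt(F)/2))
(-32 + t(-11, 4))*(-119) = (-32 + (-60 + 4**2 + 7*4 + 6*sqrt(2)*sqrt(-11) + (1/2)*4*sqrt(2)*sqrt(-11)))*(-119) = (-32 + (-60 + 16 + 28 + 6*sqrt(2)*(I*sqrt(11)) + (1/2)*4*sqrt(2)*(I*sqrt(11))))*(-119) = (-32 + (-60 + 16 + 28 + 6*I*sqrt(22) + 2*I*sqrt(22)))*(-119) = (-32 + (-16 + 8*I*sqrt(22)))*(-119) = (-48 + 8*I*sqrt(22))*(-119) = 5712 - 952*I*sqrt(22)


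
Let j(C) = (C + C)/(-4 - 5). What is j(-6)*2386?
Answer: 9544/3 ≈ 3181.3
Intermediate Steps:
j(C) = -2*C/9 (j(C) = (2*C)/(-9) = (2*C)*(-⅑) = -2*C/9)
j(-6)*2386 = -2/9*(-6)*2386 = (4/3)*2386 = 9544/3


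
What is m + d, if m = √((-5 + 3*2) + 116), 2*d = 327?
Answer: 327/2 + 3*√13 ≈ 174.32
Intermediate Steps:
d = 327/2 (d = (½)*327 = 327/2 ≈ 163.50)
m = 3*√13 (m = √((-5 + 6) + 116) = √(1 + 116) = √117 = 3*√13 ≈ 10.817)
m + d = 3*√13 + 327/2 = 327/2 + 3*√13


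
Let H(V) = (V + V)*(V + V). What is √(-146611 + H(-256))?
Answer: 3*√12837 ≈ 339.90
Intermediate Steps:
H(V) = 4*V² (H(V) = (2*V)*(2*V) = 4*V²)
√(-146611 + H(-256)) = √(-146611 + 4*(-256)²) = √(-146611 + 4*65536) = √(-146611 + 262144) = √115533 = 3*√12837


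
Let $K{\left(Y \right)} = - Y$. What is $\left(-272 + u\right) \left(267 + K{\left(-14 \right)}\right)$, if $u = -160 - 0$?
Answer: $-121392$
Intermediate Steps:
$u = -160$ ($u = -160 + 0 = -160$)
$\left(-272 + u\right) \left(267 + K{\left(-14 \right)}\right) = \left(-272 - 160\right) \left(267 - -14\right) = - 432 \left(267 + 14\right) = \left(-432\right) 281 = -121392$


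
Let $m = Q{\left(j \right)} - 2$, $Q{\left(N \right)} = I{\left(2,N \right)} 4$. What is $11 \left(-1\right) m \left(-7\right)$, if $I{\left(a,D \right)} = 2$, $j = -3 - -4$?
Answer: $462$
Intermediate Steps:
$j = 1$ ($j = -3 + 4 = 1$)
$Q{\left(N \right)} = 8$ ($Q{\left(N \right)} = 2 \cdot 4 = 8$)
$m = 6$ ($m = 8 - 2 = 6$)
$11 \left(-1\right) m \left(-7\right) = 11 \left(-1\right) 6 \left(-7\right) = \left(-11\right) 6 \left(-7\right) = \left(-66\right) \left(-7\right) = 462$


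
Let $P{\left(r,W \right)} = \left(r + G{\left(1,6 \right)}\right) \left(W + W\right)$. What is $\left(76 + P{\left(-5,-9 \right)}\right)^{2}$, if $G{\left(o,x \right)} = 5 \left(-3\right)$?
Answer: $190096$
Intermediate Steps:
$G{\left(o,x \right)} = -15$
$P{\left(r,W \right)} = 2 W \left(-15 + r\right)$ ($P{\left(r,W \right)} = \left(r - 15\right) \left(W + W\right) = \left(-15 + r\right) 2 W = 2 W \left(-15 + r\right)$)
$\left(76 + P{\left(-5,-9 \right)}\right)^{2} = \left(76 + 2 \left(-9\right) \left(-15 - 5\right)\right)^{2} = \left(76 + 2 \left(-9\right) \left(-20\right)\right)^{2} = \left(76 + 360\right)^{2} = 436^{2} = 190096$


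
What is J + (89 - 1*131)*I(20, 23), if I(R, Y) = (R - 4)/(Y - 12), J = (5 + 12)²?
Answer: 2507/11 ≈ 227.91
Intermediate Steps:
J = 289 (J = 17² = 289)
I(R, Y) = (-4 + R)/(-12 + Y)
J + (89 - 1*131)*I(20, 23) = 289 + (89 - 1*131)*((-4 + 20)/(-12 + 23)) = 289 + (89 - 131)*(16/11) = 289 - 42*16/11 = 289 - 672/11 = 2507/11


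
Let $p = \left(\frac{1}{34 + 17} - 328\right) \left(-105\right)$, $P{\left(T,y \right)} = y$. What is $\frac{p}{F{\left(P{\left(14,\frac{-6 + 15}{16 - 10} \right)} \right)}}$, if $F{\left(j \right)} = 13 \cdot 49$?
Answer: $\frac{83635}{1547} \approx 54.063$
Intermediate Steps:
$F{\left(j \right)} = 637$
$p = \frac{585445}{17}$ ($p = \left(\frac{1}{51} - 328\right) \left(-105\right) = \left(- \frac{16727}{51}\right) \left(-105\right) = \frac{585445}{17} \approx 34438.0$)
$\frac{p}{F{\left(P{\left(14,\frac{-6 + 15}{16 - 10} \right)} \right)}} = \frac{585445}{17 \cdot 637} = \frac{585445}{17} \cdot \frac{1}{637} = \frac{83635}{1547}$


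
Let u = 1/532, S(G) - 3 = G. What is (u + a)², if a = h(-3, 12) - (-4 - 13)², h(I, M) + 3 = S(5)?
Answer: 22827281569/283024 ≈ 80655.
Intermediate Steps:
S(G) = 3 + G
h(I, M) = 5 (h(I, M) = -3 + (3 + 5) = -3 + 8 = 5)
u = 1/532 ≈ 0.0018797
a = -284 (a = 5 - (-4 - 13)² = 5 - 1*(-17)² = 5 - 1*289 = 5 - 289 = -284)
(u + a)² = (1/532 - 284)² = (-151087/532)² = 22827281569/283024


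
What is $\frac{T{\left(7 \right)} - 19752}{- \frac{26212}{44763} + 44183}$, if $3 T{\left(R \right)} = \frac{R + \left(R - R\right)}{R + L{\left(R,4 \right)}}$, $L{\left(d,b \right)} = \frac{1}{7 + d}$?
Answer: $- \frac{87530256566}{195796004283} \approx -0.44705$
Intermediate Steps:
$T{\left(R \right)} = \frac{R}{3 \left(R + \frac{1}{7 + R}\right)}$ ($T{\left(R \right)} = \frac{\left(R + \left(R - R\right)\right) \frac{1}{R + \frac{1}{7 + R}}}{3} = \frac{\left(R + 0\right) \frac{1}{R + \frac{1}{7 + R}}}{3} = \frac{R \frac{1}{R + \frac{1}{7 + R}}}{3} = \frac{R}{3 \left(R + \frac{1}{7 + R}\right)}$)
$\frac{T{\left(7 \right)} - 19752}{- \frac{26212}{44763} + 44183} = \frac{\frac{1}{3} \cdot 7 \frac{1}{1 + 7 \left(7 + 7\right)} \left(7 + 7\right) - 19752}{- \frac{26212}{44763} + 44183} = \frac{\frac{1}{3} \cdot 7 \frac{1}{1 + 7 \cdot 14} \cdot 14 - 19752}{\left(-26212\right) \frac{1}{44763} + 44183} = \frac{\frac{1}{3} \cdot 7 \frac{1}{1 + 98} \cdot 14 - 19752}{- \frac{26212}{44763} + 44183} = \frac{\frac{1}{3} \cdot 7 \cdot \frac{1}{99} \cdot 14 - 19752}{\frac{1977737417}{44763}} = \left(\frac{1}{3} \cdot 7 \cdot \frac{1}{99} \cdot 14 - 19752\right) \frac{44763}{1977737417} = \left(\frac{98}{297} - 19752\right) \frac{44763}{1977737417} = \left(- \frac{5866246}{297}\right) \frac{44763}{1977737417} = - \frac{87530256566}{195796004283}$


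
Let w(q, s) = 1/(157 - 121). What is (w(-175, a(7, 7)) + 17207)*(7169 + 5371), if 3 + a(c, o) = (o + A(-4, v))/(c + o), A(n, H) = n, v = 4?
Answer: 647328385/3 ≈ 2.1578e+8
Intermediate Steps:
a(c, o) = -3 + (-4 + o)/(c + o) (a(c, o) = -3 + (o - 4)/(c + o) = -3 + (-4 + o)/(c + o))
w(q, s) = 1/36
(w(-175, a(7, 7)) + 17207)*(7169 + 5371) = (1/36 + 17207)*(7169 + 5371) = (619453/36)*12540 = 647328385/3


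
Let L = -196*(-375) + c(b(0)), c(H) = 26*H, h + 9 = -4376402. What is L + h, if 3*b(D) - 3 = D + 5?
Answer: -12908525/3 ≈ -4.3028e+6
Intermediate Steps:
h = -4376411 (h = -9 - 4376402 = -4376411)
b(D) = 8/3 + D/3 (b(D) = 1 + (D + 5)/3 = 1 + (5 + D)/3 = 1 + (5/3 + D/3) = 8/3 + D/3)
L = 220708/3 (L = -196*(-375) + 26*(8/3 + (1/3)*0) = 73500 + 26*(8/3 + 0) = 73500 + 26*(8/3) = 73500 + 208/3 = 220708/3 ≈ 73569.)
L + h = 220708/3 - 4376411 = -12908525/3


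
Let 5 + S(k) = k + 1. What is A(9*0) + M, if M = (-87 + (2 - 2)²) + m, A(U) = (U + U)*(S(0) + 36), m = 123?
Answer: 36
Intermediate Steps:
S(k) = -4 + k (S(k) = -5 + (k + 1) = -5 + (1 + k) = -4 + k)
A(U) = 64*U (A(U) = (U + U)*((-4 + 0) + 36) = (2*U)*(-4 + 36) = (2*U)*32 = 64*U)
M = 36 (M = (-87 + (2 - 2)²) + 123 = (-87 + 0²) + 123 = (-87 + 0) + 123 = -87 + 123 = 36)
A(9*0) + M = 64*(9*0) + 36 = 64*0 + 36 = 0 + 36 = 36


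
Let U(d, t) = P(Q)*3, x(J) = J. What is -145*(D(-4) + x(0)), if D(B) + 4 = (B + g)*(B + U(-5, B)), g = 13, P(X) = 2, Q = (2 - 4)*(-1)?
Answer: -2030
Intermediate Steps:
Q = 2 (Q = -2*(-1) = 2)
U(d, t) = 6 (U(d, t) = 2*3 = 6)
D(B) = -4 + (6 + B)*(13 + B) (D(B) = -4 + (B + 13)*(B + 6) = -4 + (13 + B)*(6 + B) = -4 + (6 + B)*(13 + B))
-145*(D(-4) + x(0)) = -145*((74 + (-4)² + 19*(-4)) + 0) = -145*((74 + 16 - 76) + 0) = -145*(14 + 0) = -145*14 = -2030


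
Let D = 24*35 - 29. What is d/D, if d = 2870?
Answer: 2870/811 ≈ 3.5388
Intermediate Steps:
D = 811 (D = 840 - 29 = 811)
d/D = 2870/811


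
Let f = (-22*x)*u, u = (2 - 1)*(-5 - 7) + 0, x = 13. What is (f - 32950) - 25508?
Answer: -55026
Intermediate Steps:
u = -12 (u = 1*(-12) + 0 = -12 + 0 = -12)
f = 3432 (f = -22*13*(-12) = -286*(-12) = 3432)
(f - 32950) - 25508 = (3432 - 32950) - 25508 = -29518 - 25508 = -55026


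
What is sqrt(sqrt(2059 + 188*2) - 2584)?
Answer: sqrt(-2584 + sqrt(2435)) ≈ 50.345*I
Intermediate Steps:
sqrt(sqrt(2059 + 188*2) - 2584) = sqrt(sqrt(2059 + 376) - 2584) = sqrt(sqrt(2435) - 2584) = sqrt(-2584 + sqrt(2435))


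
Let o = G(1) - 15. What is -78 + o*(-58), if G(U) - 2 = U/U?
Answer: 618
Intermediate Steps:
G(U) = 3 (G(U) = 2 + U/U = 2 + 1 = 3)
o = -12 (o = 3 - 15 = -12)
-78 + o*(-58) = -78 - 12*(-58) = -78 + 696 = 618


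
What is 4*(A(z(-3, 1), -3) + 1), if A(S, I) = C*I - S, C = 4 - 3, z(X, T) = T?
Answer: -12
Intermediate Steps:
C = 1
A(S, I) = I - S (A(S, I) = 1*I - S = I - S)
4*(A(z(-3, 1), -3) + 1) = 4*((-3 - 1*1) + 1) = 4*((-3 - 1) + 1) = 4*(-4 + 1) = 4*(-3) = -12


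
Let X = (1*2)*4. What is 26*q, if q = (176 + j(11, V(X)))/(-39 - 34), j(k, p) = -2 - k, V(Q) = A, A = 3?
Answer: -4238/73 ≈ -58.055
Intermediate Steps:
X = 8 (X = 2*4 = 8)
V(Q) = 3
q = -163/73 (q = (176 + (-2 - 1*11))/(-39 - 34) = (176 + (-2 - 11))/(-73) = (176 - 13)*(-1/73) = 163*(-1/73) = -163/73 ≈ -2.2329)
26*q = 26*(-163/73) = -4238/73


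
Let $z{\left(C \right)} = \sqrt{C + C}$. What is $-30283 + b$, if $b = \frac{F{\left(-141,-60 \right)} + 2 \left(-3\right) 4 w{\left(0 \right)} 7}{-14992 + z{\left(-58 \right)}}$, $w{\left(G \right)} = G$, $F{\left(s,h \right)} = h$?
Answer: $- \frac{113440193857}{3746003} + \frac{2 i \sqrt{29}}{3746003} \approx -30283.0 + 2.8752 \cdot 10^{-6} i$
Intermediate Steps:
$z{\left(C \right)} = \sqrt{2} \sqrt{C}$ ($z{\left(C \right)} = \sqrt{2 C} = \sqrt{2} \sqrt{C}$)
$b = - \frac{60}{-14992 + 2 i \sqrt{29}}$ ($b = \frac{-60 + 2 \left(-3\right) 4 \cdot 0 \cdot 7}{-14992 + \sqrt{2} \sqrt{-58}} = \frac{-60 + \left(-6\right) 4 \cdot 0 \cdot 7}{-14992 + \sqrt{2} i \sqrt{58}} = \frac{-60 + \left(-24\right) 0 \cdot 7}{-14992 + 2 i \sqrt{29}} = \frac{-60 + 0 \cdot 7}{-14992 + 2 i \sqrt{29}} = \frac{-60 + 0}{-14992 + 2 i \sqrt{29}} = - \frac{60}{-14992 + 2 i \sqrt{29}} \approx 0.0040021 + 2.8752 \cdot 10^{-6} i$)
$-30283 + b = -30283 + \left(\frac{14992}{3746003} + \frac{2 i \sqrt{29}}{3746003}\right) = - \frac{113440193857}{3746003} + \frac{2 i \sqrt{29}}{3746003}$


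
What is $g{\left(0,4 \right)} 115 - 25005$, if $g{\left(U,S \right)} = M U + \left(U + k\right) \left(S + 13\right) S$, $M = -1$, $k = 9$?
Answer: $45375$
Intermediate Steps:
$g{\left(U,S \right)} = - U + S \left(9 + U\right) \left(13 + S\right)$ ($g{\left(U,S \right)} = - U + \left(U + 9\right) \left(S + 13\right) S = - U + \left(9 + U\right) \left(13 + S\right) S = - U + S \left(9 + U\right) \left(13 + S\right)$)
$g{\left(0,4 \right)} 115 - 25005 = \left(\left(-1\right) 0 + 9 \cdot 4^{2} + 117 \cdot 4 + 0 \cdot 4^{2} + 13 \cdot 4 \cdot 0\right) 115 - 25005 = \left(0 + 9 \cdot 16 + 468 + 0 \cdot 16 + 0\right) 115 - 25005 = \left(0 + 144 + 468 + 0 + 0\right) 115 - 25005 = 612 \cdot 115 - 25005 = 70380 - 25005 = 45375$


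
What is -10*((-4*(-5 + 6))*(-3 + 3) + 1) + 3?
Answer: -7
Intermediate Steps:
-10*((-4*(-5 + 6))*(-3 + 3) + 1) + 3 = -10*(-4*1*0 + 1) + 3 = -10*(-4*0 + 1) + 3 = -10*(0 + 1) + 3 = -10*1 + 3 = -10 + 3 = -7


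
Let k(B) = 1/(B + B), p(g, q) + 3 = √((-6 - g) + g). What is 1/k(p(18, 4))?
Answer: -6 + 2*I*√6 ≈ -6.0 + 4.899*I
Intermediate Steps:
p(g, q) = -3 + I*√6 (p(g, q) = -3 + √((-6 - g) + g) = -3 + √(-6) = -3 + I*√6)
k(B) = 1/(2*B)
1/k(p(18, 4)) = 1/(1/(2*(-3 + I*√6))) = -6 + 2*I*√6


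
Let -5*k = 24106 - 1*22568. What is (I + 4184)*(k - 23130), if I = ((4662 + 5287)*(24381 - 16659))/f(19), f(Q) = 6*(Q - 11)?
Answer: -75222010399/2 ≈ -3.7611e+10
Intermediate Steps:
k = -1538/5 (k = -(24106 - 1*22568)/5 = -(24106 - 22568)/5 = -1/5*1538 = -1538/5 ≈ -307.60)
f(Q) = -66 + 6*Q (f(Q) = 6*(-11 + Q) = -66 + 6*Q)
I = 12804363/8 (I = ((4662 + 5287)*(24381 - 16659))/(-66 + 6*19) = (9949*7722)/(-66 + 114) = 76826178/48 = 76826178*(1/48) = 12804363/8 ≈ 1.6005e+6)
(I + 4184)*(k - 23130) = (12804363/8 + 4184)*(-1538/5 - 23130) = (12837835/8)*(-117188/5) = -75222010399/2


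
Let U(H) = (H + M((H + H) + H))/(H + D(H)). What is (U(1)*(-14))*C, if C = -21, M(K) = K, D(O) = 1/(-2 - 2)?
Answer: 1568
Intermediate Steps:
D(O) = -1/4 (D(O) = 1/(-4) = -1/4)
U(H) = 4*H/(-1/4 + H) (U(H) = (H + ((H + H) + H))/(H - 1/4) = (H + (2*H + H))/(-1/4 + H) = (H + 3*H)/(-1/4 + H) = (4*H)/(-1/4 + H) = 4*H/(-1/4 + H))
(U(1)*(-14))*C = ((16*1/(-1 + 4*1))*(-14))*(-21) = ((16*1/(-1 + 4))*(-14))*(-21) = ((16*1/3)*(-14))*(-21) = ((16*1*(1/3))*(-14))*(-21) = ((16/3)*(-14))*(-21) = -224/3*(-21) = 1568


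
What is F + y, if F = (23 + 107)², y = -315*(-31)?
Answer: 26665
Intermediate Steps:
y = 9765
F = 16900 (F = 130² = 16900)
F + y = 16900 + 9765 = 26665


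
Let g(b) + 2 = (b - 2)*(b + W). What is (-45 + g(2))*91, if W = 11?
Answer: -4277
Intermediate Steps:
g(b) = -2 + (-2 + b)*(11 + b) (g(b) = -2 + (b - 2)*(b + 11) = -2 + (-2 + b)*(11 + b))
(-45 + g(2))*91 = (-45 + (-24 + 2² + 9*2))*91 = (-45 + (-24 + 4 + 18))*91 = (-45 - 2)*91 = -47*91 = -4277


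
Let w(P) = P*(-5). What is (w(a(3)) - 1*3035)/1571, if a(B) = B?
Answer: -3050/1571 ≈ -1.9414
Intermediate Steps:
w(P) = -5*P
(w(a(3)) - 1*3035)/1571 = (-5*3 - 1*3035)/1571 = (-15 - 3035)*(1/1571) = -3050*1/1571 = -3050/1571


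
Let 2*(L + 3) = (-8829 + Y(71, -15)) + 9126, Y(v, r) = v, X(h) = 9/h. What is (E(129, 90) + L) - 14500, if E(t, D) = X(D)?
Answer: -143189/10 ≈ -14319.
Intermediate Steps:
E(t, D) = 9/D
L = 181 (L = -3 + ((-8829 + 71) + 9126)/2 = -3 + (-8758 + 9126)/2 = -3 + (1/2)*368 = -3 + 184 = 181)
(E(129, 90) + L) - 14500 = (9/90 + 181) - 14500 = (9*(1/90) + 181) - 14500 = (1/10 + 181) - 14500 = 1811/10 - 14500 = -143189/10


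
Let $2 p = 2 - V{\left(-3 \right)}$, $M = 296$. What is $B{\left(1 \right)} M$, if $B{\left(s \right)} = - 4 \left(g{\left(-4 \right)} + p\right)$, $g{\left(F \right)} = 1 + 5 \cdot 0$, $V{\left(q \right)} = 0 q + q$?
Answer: $-4144$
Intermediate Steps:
$V{\left(q \right)} = q$ ($V{\left(q \right)} = 0 + q = q$)
$g{\left(F \right)} = 1$ ($g{\left(F \right)} = 1 + 0 = 1$)
$p = \frac{5}{2}$ ($p = \frac{2 - -3}{2} = \frac{2 + 3}{2} = \frac{1}{2} \cdot 5 = \frac{5}{2} \approx 2.5$)
$B{\left(s \right)} = -14$ ($B{\left(s \right)} = - 4 \left(1 + \frac{5}{2}\right) = \left(-4\right) \frac{7}{2} = -14$)
$B{\left(1 \right)} M = \left(-14\right) 296 = -4144$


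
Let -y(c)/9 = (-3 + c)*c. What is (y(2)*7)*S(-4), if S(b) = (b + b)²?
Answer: 8064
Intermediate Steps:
S(b) = 4*b² (S(b) = (2*b)² = 4*b²)
y(c) = -9*c*(-3 + c) (y(c) = -9*(-3 + c)*c = -9*c*(-3 + c))
(y(2)*7)*S(-4) = ((9*2*(3 - 1*2))*7)*(4*(-4)²) = ((9*2*(3 - 2))*7)*(4*16) = ((9*2*1)*7)*64 = (18*7)*64 = 126*64 = 8064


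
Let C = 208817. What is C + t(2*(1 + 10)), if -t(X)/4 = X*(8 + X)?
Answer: 206177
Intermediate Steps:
t(X) = -4*X*(8 + X)
C + t(2*(1 + 10)) = 208817 - 4*2*(1 + 10)*(8 + 2*(1 + 10)) = 208817 - 4*2*11*(8 + 2*11) = 208817 - 4*22*(8 + 22) = 208817 - 4*22*30 = 208817 - 2640 = 206177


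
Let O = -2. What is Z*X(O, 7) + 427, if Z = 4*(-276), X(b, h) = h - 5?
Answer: -1781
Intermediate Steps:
X(b, h) = -5 + h
Z = -1104
Z*X(O, 7) + 427 = -1104*(-5 + 7) + 427 = -1104*2 + 427 = -2208 + 427 = -1781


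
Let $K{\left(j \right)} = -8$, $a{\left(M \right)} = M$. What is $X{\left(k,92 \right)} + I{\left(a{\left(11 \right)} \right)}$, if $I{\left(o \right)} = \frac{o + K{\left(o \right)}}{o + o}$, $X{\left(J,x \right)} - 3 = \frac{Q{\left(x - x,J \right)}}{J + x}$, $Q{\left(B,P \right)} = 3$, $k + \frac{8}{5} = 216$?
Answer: $\frac{53019}{16852} \approx 3.1462$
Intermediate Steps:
$k = \frac{1072}{5}$ ($k = - \frac{8}{5} + 216 = \frac{1072}{5} \approx 214.4$)
$X{\left(J,x \right)} = 3 + \frac{3}{J + x}$
$I{\left(o \right)} = \frac{-8 + o}{2 o}$ ($I{\left(o \right)} = \frac{o - 8}{o + o} = \frac{-8 + o}{2 o}$)
$X{\left(k,92 \right)} + I{\left(a{\left(11 \right)} \right)} = \frac{3 \left(1 + \frac{1072}{5} + 92\right)}{\frac{1072}{5} + 92} + \frac{-8 + 11}{2 \cdot 11} = 3 \frac{1}{\frac{1532}{5}} \cdot \frac{1537}{5} + \frac{1}{2} \cdot \frac{1}{11} \cdot 3 = 3 \cdot \frac{5}{1532} \cdot \frac{1537}{5} + \frac{3}{22} = \frac{4611}{1532} + \frac{3}{22} = \frac{53019}{16852}$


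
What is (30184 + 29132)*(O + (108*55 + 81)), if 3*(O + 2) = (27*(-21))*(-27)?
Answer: 659712552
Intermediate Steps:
O = 5101 (O = -2 + ((27*(-21))*(-27))/3 = -2 + (-567*(-27))/3 = -2 + (1/3)*15309 = -2 + 5103 = 5101)
(30184 + 29132)*(O + (108*55 + 81)) = (30184 + 29132)*(5101 + (108*55 + 81)) = 59316*(5101 + (5940 + 81)) = 59316*(5101 + 6021) = 59316*11122 = 659712552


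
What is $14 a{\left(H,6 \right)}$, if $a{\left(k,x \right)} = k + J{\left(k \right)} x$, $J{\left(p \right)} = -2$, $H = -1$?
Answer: $-182$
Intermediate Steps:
$a{\left(k,x \right)} = k - 2 x$
$14 a{\left(H,6 \right)} = 14 \left(-1 - 12\right) = 14 \left(-13\right) = -182$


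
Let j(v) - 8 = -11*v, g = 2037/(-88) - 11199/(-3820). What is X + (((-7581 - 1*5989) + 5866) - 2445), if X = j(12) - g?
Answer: -861643963/84040 ≈ -10253.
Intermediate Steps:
g = -1698957/84040 (g = 2037*(-1/88) - 11199*(-1/3820) = -2037/88 + 11199/3820 = -1698957/84040 ≈ -20.216)
j(v) = 8 - 11*v
X = -8722003/84040 (X = (8 - 11*12) - 1*(-1698957/84040) = (8 - 132) + 1698957/84040 = -124 + 1698957/84040 = -8722003/84040 ≈ -103.78)
X + (((-7581 - 1*5989) + 5866) - 2445) = -8722003/84040 + (((-7581 - 1*5989) + 5866) - 2445) = -8722003/84040 + (((-7581 - 5989) + 5866) - 2445) = -8722003/84040 + ((-13570 + 5866) - 2445) = -8722003/84040 + (-7704 - 2445) = -8722003/84040 - 10149 = -861643963/84040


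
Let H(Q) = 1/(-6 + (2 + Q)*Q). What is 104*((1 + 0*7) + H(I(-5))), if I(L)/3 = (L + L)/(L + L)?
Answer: 1040/9 ≈ 115.56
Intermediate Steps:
I(L) = 3 (I(L) = 3*((L + L)/(L + L)) = 3*((2*L)/((2*L))) = 3*((2*L)*(1/(2*L))) = 3*1 = 3)
H(Q) = 1/(-6 + Q*(2 + Q))
104*((1 + 0*7) + H(I(-5))) = 104*((1 + 0*7) + 1/(-6 + 3² + 2*3)) = 104*((1 + 0) + 1/(-6 + 9 + 6)) = 104*(1 + 1/9) = 104*(1 + ⅑) = 104*(10/9) = 1040/9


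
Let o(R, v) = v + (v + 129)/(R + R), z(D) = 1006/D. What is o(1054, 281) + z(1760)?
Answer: 130671841/463760 ≈ 281.77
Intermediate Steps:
o(R, v) = v + (129 + v)/(2*R) (o(R, v) = v + (129 + v)/((2*R)) = v + (129 + v)*(1/(2*R)) = v + (129 + v)/(2*R))
o(1054, 281) + z(1760) = (1/2)*(129 + 281 + 2*1054*281)/1054 + 1006/1760 = (1/2)*(1/1054)*(129 + 281 + 592348) + 1006*(1/1760) = (1/2)*(1/1054)*592758 + 503/880 = 296379/1054 + 503/880 = 130671841/463760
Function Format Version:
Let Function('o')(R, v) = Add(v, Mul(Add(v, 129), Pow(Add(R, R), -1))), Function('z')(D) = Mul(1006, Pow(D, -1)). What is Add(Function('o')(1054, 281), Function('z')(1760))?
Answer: Rational(130671841, 463760) ≈ 281.77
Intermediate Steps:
Function('o')(R, v) = Add(v, Mul(Rational(1, 2), Pow(R, -1), Add(129, v))) (Function('o')(R, v) = Add(v, Mul(Add(129, v), Pow(Mul(2, R), -1))) = Add(v, Mul(Add(129, v), Mul(Rational(1, 2), Pow(R, -1)))) = Add(v, Mul(Rational(1, 2), Pow(R, -1), Add(129, v))))
Add(Function('o')(1054, 281), Function('z')(1760)) = Add(Mul(Rational(1, 2), Pow(1054, -1), Add(129, 281, Mul(2, 1054, 281))), Mul(1006, Pow(1760, -1))) = Add(Mul(Rational(1, 2), Rational(1, 1054), Add(129, 281, 592348)), Mul(1006, Rational(1, 1760))) = Add(Mul(Rational(1, 2), Rational(1, 1054), 592758), Rational(503, 880)) = Add(Rational(296379, 1054), Rational(503, 880)) = Rational(130671841, 463760)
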